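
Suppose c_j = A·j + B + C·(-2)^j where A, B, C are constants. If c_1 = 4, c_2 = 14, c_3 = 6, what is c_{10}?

1066

Write the equations: A + B - 2C = 4; 2A + B + 4C = 14; 3A + B - 8C = 6.
Subtracting the first from the second: A + 6C = 10.
Subtracting the second from the third: A - 12C = -8.
Solving: C = 1, A = 4, then B = 2.
Hence c_{10} = 4·10 + 2 + 1·1024 = 1066.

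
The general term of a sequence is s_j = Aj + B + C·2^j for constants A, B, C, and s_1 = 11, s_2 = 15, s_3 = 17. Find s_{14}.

-16293

At j = 1, 2, 3: A + B + 2C = 11; 2A + B + 4C = 15; 3A + B + 8C = 17.
Subtracting the first from the second: A + 2C = 4.
Subtracting the second from the third: A + 4C = 2.
Solving: C = -1, A = 6, then B = 7.
Hence s_{14} = 6·14 + 7 + (-1)·16384 = -16293.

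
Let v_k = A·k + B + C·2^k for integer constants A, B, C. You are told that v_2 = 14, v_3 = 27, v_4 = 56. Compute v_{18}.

The three given values yield: 2A + B + 4C = 14; 3A + B + 8C = 27; 4A + B + 16C = 56.
Subtracting the first from the second: A + 4C = 13.
Subtracting the second from the third: A + 8C = 29.
Solving: C = 4, A = -3, then B = 4.
Therefore v_{18} = -54 + 4 + 4·262144 = 1048526.

1048526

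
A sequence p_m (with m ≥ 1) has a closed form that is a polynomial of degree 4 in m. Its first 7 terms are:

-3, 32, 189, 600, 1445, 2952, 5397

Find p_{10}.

1st diffs: 35, 157, 411, 845, 1507, 2445.
2nd diffs: 122, 254, 434, 662, 938.
3rd diffs: 132, 180, 228, 276.
4th diffs: 48, 48, 48 (constant).
Newton forward-difference form: p_m = -3 + 35·C(m-1,1) + 122·C(m-1,2) + 132·C(m-1,3) + 48·C(m-1,4).
At m = 10: m-1 = 9, so p_{10} = -3 + 315 + 4392 + 11088 + 6048 = 21840.

21840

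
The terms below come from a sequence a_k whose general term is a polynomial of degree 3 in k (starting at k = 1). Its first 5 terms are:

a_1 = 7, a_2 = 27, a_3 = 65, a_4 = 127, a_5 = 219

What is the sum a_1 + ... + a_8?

2044

1st diffs: 20, 38, 62, 92.
2nd diffs: 18, 24, 30.
3rd diffs: 6, 6 (constant).
Newton forward-difference form: a_k = 7 + 20·C(k-1,1) + 18·C(k-1,2) + 6·C(k-1,3).
Continuing: 347, 517, 735.
Summing k = 1..8 (8 terms) gives 2044.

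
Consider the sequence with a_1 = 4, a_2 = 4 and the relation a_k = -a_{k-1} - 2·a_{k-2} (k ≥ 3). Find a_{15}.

Compute successive terms:
a_3 = -12, a_4 = 4, a_5 = 20, …, a_{12} = 4, a_{13} = -364, a_{14} = 356, a_{15} = 372.

372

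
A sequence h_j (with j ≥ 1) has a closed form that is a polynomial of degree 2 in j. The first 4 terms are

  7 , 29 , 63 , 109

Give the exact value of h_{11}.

767

1st diffs: 22, 34, 46.
2nd diffs: 12, 12 (constant).
So h_j = 6j^2 + 4j - 3.
Evaluating at j = 11 gives h_{11} = 767.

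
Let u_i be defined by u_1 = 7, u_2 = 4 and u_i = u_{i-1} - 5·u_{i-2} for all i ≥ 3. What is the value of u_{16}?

Step forward from the initial values:
u_3 = -31, u_4 = -51, u_5 = 104, …, u_{13} = -100681, u_{14} = 43124, u_{15} = 546529, u_{16} = 330909.

330909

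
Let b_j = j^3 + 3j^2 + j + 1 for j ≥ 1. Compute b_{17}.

5798

b_{17} = 1·17^3 + 3·17^2 + 1·17 + 1 = 5798.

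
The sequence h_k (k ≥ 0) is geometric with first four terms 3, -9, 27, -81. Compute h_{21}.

-31381059609

Common ratio r = -3.
h_k = 3·(-3)^(k-0).
h_{21} = 3·(-3)^21 = -31381059609.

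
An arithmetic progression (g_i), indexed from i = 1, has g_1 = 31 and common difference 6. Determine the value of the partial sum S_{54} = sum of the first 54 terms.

g_i = 31 + (i - 1)·6.
g_{54} = 349; S = 54·(31 + 349)/2 = 10260.

10260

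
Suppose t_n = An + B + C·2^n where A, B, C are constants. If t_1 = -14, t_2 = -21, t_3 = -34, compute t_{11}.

-6162

Write the equations: A + B + 2C = -14; 2A + B + 4C = -21; 3A + B + 8C = -34.
Subtracting the first from the second: A + 2C = -7.
Subtracting the second from the third: A + 4C = -13.
Solving: C = -3, A = -1, then B = -7.
So t_n = -1·n + (-7) + (-3)·2^n; at n=11 this is -6162.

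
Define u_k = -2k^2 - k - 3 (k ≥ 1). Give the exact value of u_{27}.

u_{27} = -2·27^2 - 1·27 - 3 = -1488.

-1488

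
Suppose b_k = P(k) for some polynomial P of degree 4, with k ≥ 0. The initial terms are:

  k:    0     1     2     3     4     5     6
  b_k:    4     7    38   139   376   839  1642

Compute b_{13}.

1st diffs: 3, 31, 101, 237, 463, 803.
2nd diffs: 28, 70, 136, 226, 340.
3rd diffs: 42, 66, 90, 114.
4th diffs: 24, 24, 24 (constant).
Newton forward-difference form: b_k = 4 + 3·C(k,1) + 28·C(k,2) + 42·C(k,3) + 24·C(k,4).
At k = 13: k = 13, so b_{13} = 4 + 39 + 2184 + 12012 + 17160 = 31399.

31399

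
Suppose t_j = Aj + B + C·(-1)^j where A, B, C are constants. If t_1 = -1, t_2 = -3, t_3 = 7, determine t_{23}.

Write the equations: A + B - C = -1; 2A + B + C = -3; 3A + B - C = 7.
Subtracting the first from the second: A + 2C = -2.
Subtracting the second from the third: A - 2C = 10.
Solving: C = -3, A = 4, then B = -8.
Therefore t_{23} = 92 + (-8) + (-3)·(-1) = 87.

87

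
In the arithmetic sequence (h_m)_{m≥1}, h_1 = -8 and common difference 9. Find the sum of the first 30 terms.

h_m = -8 + (m - 1)·9.
h_{30} = 253; S = 30·(-8 + 253)/2 = 3675.

3675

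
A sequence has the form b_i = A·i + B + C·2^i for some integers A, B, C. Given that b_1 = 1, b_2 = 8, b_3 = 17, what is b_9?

Write the equations: A + B + 2C = 1; 2A + B + 4C = 8; 3A + B + 8C = 17.
Subtracting the first from the second: A + 2C = 7.
Subtracting the second from the third: A + 4C = 9.
Solving: C = 1, A = 5, then B = -6.
Therefore b_9 = 45 + (-6) + 1·512 = 551.

551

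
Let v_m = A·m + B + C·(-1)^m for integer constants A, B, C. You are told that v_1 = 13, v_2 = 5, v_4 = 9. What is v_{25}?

The three given values yield: A + B - C = 13; 2A + B + C = 5; 4A + B + C = 9.
Subtracting the first from the second: A + 2C = -8.
Subtracting the second from the third: 2A = 4.
Solving: C = -5, A = 2, then B = 6.
Hence v_{25} = 2·25 + 6 + (-5)·(-1) = 61.

61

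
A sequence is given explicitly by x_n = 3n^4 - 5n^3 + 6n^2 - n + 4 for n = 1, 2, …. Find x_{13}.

75703

x_{13} = 3·13^4 - 5·13^3 + 6·13^2 - 1·13 + 4 = 75703.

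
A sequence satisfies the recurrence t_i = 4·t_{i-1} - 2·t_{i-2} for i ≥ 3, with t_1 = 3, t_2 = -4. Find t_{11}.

Applying the relation repeatedly:
t_3 = -22; t_4 = -80; t_5 = -276; t_6 = -944; t_7 = -3224; t_8 = -11008; t_9 = -37584; t_{10} = -128320; t_{11} = -438112.

-438112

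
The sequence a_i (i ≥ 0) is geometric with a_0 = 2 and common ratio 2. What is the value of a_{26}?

134217728

a_i = 2·2^(i-0).
a_{26} = 2·2^26 = 134217728.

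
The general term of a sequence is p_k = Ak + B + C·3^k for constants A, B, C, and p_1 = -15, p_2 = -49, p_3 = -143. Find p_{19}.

-5811307407

Write the equations: A + B + 3C = -15; 2A + B + 9C = -49; 3A + B + 27C = -143.
Subtracting the first from the second: A + 6C = -34.
Subtracting the second from the third: A + 18C = -94.
Solving: C = -5, A = -4, then B = 4.
Therefore p_{19} = -76 + 4 + (-5)·1162261467 = -5811307407.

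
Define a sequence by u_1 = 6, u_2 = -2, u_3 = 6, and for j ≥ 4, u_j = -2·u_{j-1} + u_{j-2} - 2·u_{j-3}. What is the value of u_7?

438

u_4 = -26  u_5 = 62  u_6 = -162  u_7 = 438.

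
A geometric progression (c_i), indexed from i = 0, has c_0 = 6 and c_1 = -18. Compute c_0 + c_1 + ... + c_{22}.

141214768242

Common ratio r = -3.
c_i = 6·(-3)^(i-0).
S = 6·((-3)^23 - 1)/(-3 - 1) = 6·(-94143178827 - 1)/(-4) = 141214768242.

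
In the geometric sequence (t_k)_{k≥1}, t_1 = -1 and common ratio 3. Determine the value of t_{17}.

t_k = (-1)·3^(k-1).
t_{17} = (-1)·3^16 = -43046721.

-43046721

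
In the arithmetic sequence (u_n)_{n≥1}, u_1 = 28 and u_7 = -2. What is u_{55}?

Common difference d = (-2 - 28) / (7 - 1) = -5.
u_n = 28 + (n - 1)·(-5).
u_{55} = 28 + 54·(-5) = -242.

-242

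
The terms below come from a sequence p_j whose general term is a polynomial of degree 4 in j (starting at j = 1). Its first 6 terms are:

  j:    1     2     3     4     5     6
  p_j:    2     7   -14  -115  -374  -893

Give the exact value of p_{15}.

-45974

1st diffs: 5, -21, -101, -259, -519.
2nd diffs: -26, -80, -158, -260.
3rd diffs: -54, -78, -102.
4th diffs: -24, -24 (constant).
So p_j = -j^4 + j^3 + 6j^2 - 5j + 1.
Evaluating at j = 15 gives p_{15} = -45974.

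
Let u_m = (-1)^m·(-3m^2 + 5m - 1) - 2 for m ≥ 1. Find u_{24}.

-1611

(-1)^24 = 1; -3m^2 + 5m - 1 at m=24 is -1609; so u_{24} = -1611.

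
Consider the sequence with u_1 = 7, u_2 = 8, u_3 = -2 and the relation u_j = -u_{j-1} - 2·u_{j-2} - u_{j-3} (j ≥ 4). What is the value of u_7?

-40

u_4 = -21  u_5 = 17  u_6 = 27  u_7 = -40.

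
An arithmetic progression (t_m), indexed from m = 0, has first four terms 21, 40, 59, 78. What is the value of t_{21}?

Common difference d = 19.
t_m = 21 + (m - 0)·19.
t_{21} = 21 + 21·19 = 420.

420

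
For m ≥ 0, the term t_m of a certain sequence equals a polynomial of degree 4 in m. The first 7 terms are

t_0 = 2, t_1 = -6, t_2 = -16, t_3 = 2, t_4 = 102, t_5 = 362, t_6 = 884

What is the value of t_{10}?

1st diffs: -8, -10, 18, 100, 260, 522.
2nd diffs: -2, 28, 82, 160, 262.
3rd diffs: 30, 54, 78, 102.
4th diffs: 24, 24, 24 (constant).
Newton forward-difference form: t_m = 2 + (-8)·C(m,1) + (-2)·C(m,2) + 30·C(m,3) + 24·C(m,4).
At m = 10: m = 10, so t_{10} = 2 - 80 - 90 + 3600 + 5040 = 8472.

8472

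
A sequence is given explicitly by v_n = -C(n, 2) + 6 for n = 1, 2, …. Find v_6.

C(6, 2) = 15, so v_6 = -9.

-9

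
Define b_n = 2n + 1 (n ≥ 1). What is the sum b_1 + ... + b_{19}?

Over n = 1..19: Σn = 190.
Total = (2)·190 + (1)·19 = 399.

399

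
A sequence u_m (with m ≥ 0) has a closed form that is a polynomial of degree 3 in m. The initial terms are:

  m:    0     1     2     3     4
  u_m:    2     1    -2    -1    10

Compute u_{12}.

1178

1st diffs: -1, -3, 1, 11.
2nd diffs: -2, 4, 10.
3rd diffs: 6, 6 (constant).
Newton forward-difference form: u_m = 2 + (-1)·C(m,1) + (-2)·C(m,2) + 6·C(m,3).
At m = 12: m = 12, so u_{12} = 2 - 12 - 132 + 1320 = 1178.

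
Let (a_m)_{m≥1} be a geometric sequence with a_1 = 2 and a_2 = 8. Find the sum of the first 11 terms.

Common ratio r = 4.
a_m = 2·4^(m-1).
S = 2·(4^11 - 1)/(4 - 1) = 2·(4194304 - 1)/(3) = 2796202.

2796202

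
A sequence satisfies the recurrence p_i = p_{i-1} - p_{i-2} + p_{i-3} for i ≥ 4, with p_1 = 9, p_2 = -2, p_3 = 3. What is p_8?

Step forward from the initial values:
p_4 = 14, p_5 = 9, p_6 = -2, p_7 = 3, p_8 = 14.

14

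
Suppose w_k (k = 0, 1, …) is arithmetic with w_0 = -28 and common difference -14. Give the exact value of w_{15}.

w_k = -28 + (k - 0)·(-14).
w_{15} = -28 + 15·(-14) = -238.

-238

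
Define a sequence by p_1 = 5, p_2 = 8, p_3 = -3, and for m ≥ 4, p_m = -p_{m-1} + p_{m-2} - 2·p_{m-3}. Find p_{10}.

Iterate the recurrence:
p_4 = 1, p_5 = -20, p_6 = 27, p_7 = -49, p_8 = 116, p_9 = -219, p_{10} = 433.

433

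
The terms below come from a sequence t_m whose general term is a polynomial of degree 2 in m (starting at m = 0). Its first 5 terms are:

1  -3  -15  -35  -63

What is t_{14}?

-783

1st diffs: -4, -12, -20, -28.
2nd diffs: -8, -8, -8 (constant).
So t_m = -4m^2 + 1.
Evaluating at m = 14 gives t_{14} = -783.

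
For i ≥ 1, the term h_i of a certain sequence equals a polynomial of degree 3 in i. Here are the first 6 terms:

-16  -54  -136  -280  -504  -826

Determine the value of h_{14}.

-9090

1st diffs: -38, -82, -144, -224, -322.
2nd diffs: -44, -62, -80, -98.
3rd diffs: -18, -18, -18 (constant).
So h_i = -3i^3 - 4i^2 - 5i - 4.
Evaluating at i = 14 gives h_{14} = -9090.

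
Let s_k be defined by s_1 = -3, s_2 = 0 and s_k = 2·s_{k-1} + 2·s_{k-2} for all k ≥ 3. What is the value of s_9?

Compute successive terms:
s_3 = -6; s_4 = -12; s_5 = -36; s_6 = -96; s_7 = -264; s_8 = -720; s_9 = -1968.

-1968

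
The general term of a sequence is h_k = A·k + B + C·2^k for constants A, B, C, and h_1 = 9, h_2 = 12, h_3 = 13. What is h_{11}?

-1987

The three given values yield: A + B + 2C = 9; 2A + B + 4C = 12; 3A + B + 8C = 13.
Subtracting the first from the second: A + 2C = 3.
Subtracting the second from the third: A + 4C = 1.
Solving: C = -1, A = 5, then B = 6.
Therefore h_{11} = 55 + 6 + (-1)·2048 = -1987.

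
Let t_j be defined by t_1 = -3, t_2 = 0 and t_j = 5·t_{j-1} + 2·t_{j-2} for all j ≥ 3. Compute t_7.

Compute successive terms:
t_3 = -6, t_4 = -30, t_5 = -162, t_6 = -870, t_7 = -4674.

-4674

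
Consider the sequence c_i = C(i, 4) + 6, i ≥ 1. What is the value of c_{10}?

216

C(10, 4) = 210, so c_{10} = 216.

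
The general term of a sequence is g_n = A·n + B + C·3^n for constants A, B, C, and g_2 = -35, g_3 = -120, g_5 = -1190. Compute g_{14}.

-23914775

The three given values yield: 2A + B + 9C = -35; 3A + B + 27C = -120; 5A + B + 243C = -1190.
Subtracting the first from the second: A + 18C = -85.
Subtracting the second from the third: 2A + 216C = -1070.
Solving: C = -5, A = 5, then B = 0.
So g_n = 5·n + 0 + (-5)·3^n; at n=14 this is -23914775.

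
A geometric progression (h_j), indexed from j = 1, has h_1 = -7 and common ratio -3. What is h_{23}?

-219667417263

h_j = (-7)·(-3)^(j-1).
h_{23} = (-7)·(-3)^22 = -219667417263.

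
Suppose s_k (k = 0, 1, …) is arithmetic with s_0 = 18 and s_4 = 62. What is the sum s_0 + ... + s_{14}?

Common difference d = (62 - 18) / (4 - 0) = 11.
s_k = 18 + (k - 0)·11.
s_{14} = 172; S = 15·(18 + 172)/2 = 1425.

1425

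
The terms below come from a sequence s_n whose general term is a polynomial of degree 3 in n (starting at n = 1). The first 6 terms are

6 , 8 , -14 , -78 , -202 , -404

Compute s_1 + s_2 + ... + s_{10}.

1st diffs: 2, -22, -64, -124, -202.
2nd diffs: -24, -42, -60, -78.
3rd diffs: -18, -18, -18 (constant).
So s_n = -3n^3 + 6n^2 + 5n - 2.
Continuing: -702, -1114, -1658, -2352.
Summing n = 1..10 (10 terms) gives -6510.

-6510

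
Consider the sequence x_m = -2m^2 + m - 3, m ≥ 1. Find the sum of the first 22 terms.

-7403

Over m = 1..22: Σm = 253, Σm² = 3795.
Total = (-2)·3795 + (1)·253 + (-3)·22 = -7403.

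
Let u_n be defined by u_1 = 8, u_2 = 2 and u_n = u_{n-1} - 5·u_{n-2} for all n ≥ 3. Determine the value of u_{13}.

Step forward from the initial values:
u_3 = -38; u_4 = -48; u_5 = 142; …; u_{10} = 10592; u_{11} = 13582; u_{12} = -39378; u_{13} = -107288.

-107288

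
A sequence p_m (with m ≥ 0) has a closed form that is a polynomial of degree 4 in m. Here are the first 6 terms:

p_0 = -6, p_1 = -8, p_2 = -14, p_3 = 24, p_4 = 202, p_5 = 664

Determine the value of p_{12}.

1st diffs: -2, -6, 38, 178, 462.
2nd diffs: -4, 44, 140, 284.
3rd diffs: 48, 96, 144.
4th diffs: 48, 48 (constant).
Newton forward-difference form: p_m = -6 + (-2)·C(m,1) + (-4)·C(m,2) + 48·C(m,3) + 48·C(m,4).
At m = 12: m = 12, so p_{12} = -6 - 24 - 264 + 10560 + 23760 = 34026.

34026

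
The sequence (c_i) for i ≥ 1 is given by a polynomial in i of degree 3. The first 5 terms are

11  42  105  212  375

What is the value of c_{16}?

1st diffs: 31, 63, 107, 163.
2nd diffs: 32, 44, 56.
3rd diffs: 12, 12 (constant).
Newton forward-difference form: c_i = 11 + 31·C(i-1,1) + 32·C(i-1,2) + 12·C(i-1,3).
At i = 16: i-1 = 15, so c_{16} = 11 + 465 + 3360 + 5460 = 9296.

9296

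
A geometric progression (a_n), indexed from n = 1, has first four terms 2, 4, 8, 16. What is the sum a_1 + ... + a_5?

62

Common ratio r = 2.
a_n = 2·2^(n-1).
S = 2·(2^5 - 1)/(2 - 1) = 2·(32 - 1)/(1) = 62.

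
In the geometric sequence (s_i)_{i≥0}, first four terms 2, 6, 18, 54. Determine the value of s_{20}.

Common ratio r = 3.
s_i = 2·3^(i-0).
s_{20} = 2·3^20 = 6973568802.

6973568802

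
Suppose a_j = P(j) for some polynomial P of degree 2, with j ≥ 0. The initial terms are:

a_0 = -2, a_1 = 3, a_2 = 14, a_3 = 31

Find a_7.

1st diffs: 5, 11, 17.
2nd diffs: 6, 6 (constant).
Newton forward-difference form: a_j = -2 + 5·C(j,1) + 6·C(j,2).
At j = 7: j = 7, so a_7 = -2 + 35 + 126 = 159.

159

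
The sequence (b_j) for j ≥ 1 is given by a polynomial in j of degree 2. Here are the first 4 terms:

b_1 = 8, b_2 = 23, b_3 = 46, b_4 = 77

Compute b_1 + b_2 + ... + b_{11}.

1st diffs: 15, 23, 31.
2nd diffs: 8, 8 (constant).
So b_j = 4j^2 + 3j + 1.
Continuing: …, 116, 163, 218, 281, …, b_{11} = 518.
Summing j = 1..11 (11 terms) gives 2233.

2233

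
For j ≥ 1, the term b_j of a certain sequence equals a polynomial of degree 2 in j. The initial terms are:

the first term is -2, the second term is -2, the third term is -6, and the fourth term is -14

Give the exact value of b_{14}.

1st diffs: 0, -4, -8.
2nd diffs: -4, -4 (constant).
Newton forward-difference form: b_j = -2 + (-4)·C(j-1,2).
At j = 14: j-1 = 13, so b_{14} = -2 - 312 = -314.

-314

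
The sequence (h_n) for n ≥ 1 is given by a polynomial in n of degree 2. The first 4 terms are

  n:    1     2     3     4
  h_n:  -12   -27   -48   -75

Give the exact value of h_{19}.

1st diffs: -15, -21, -27.
2nd diffs: -6, -6 (constant).
Newton forward-difference form: h_n = -12 + (-15)·C(n-1,1) + (-6)·C(n-1,2).
At n = 19: n-1 = 18, so h_{19} = -12 - 270 - 918 = -1200.

-1200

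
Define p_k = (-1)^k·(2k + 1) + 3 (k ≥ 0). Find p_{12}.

28

(-1)^12 = 1; 2k + 1 at k=12 is 25; so p_{12} = 28.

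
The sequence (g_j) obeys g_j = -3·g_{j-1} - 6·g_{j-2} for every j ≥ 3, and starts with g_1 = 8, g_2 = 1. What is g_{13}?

292329

Compute successive terms:
g_3 = -51;  g_4 = 147;  g_5 = -135;  …;  g_{10} = 28755;  g_{11} = -75087;  g_{12} = 52731;  g_{13} = 292329.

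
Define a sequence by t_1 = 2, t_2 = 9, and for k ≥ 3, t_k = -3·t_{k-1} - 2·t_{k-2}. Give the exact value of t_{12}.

Iterate the recurrence:
t_3 = -31, t_4 = 75, t_5 = -163, t_6 = 339, t_7 = -691, t_8 = 1395, t_9 = -2803, t_{10} = 5619, t_{11} = -11251, t_{12} = 22515.
(Characteristic roots are -1 and -2.)

22515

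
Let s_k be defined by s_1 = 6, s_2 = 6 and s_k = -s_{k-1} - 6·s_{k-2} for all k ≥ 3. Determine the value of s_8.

2886

s_3 = -42;  s_4 = 6;  s_5 = 246;  s_6 = -282;  s_7 = -1194;  s_8 = 2886.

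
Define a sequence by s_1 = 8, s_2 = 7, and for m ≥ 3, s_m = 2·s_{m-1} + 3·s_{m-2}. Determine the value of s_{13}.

Applying the relation repeatedly:
s_3 = 38; s_4 = 97; s_5 = 308; …; s_{10} = 73807; s_{11} = 221438; s_{12} = 664297; s_{13} = 1992908.
(Characteristic roots are 3 and -1.)

1992908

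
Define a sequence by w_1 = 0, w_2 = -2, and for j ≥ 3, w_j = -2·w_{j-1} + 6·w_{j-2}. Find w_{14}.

Compute successive terms:
w_3 = 4  w_4 = -20  w_5 = 64  …  w_{11} = 156736  w_{12} = -571712  w_{13} = 2083840  w_{14} = -7597952.

-7597952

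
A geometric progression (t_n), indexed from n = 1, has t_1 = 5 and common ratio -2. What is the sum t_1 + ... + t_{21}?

3495255

t_n = 5·(-2)^(n-1).
S = 5·((-2)^21 - 1)/(-2 - 1) = 5·(-2097152 - 1)/(-3) = 3495255.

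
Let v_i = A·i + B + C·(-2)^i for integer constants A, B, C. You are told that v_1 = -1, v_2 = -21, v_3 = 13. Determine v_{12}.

-12317

Plug in i = 1, 2, 3: A + B - 2C = -1; 2A + B + 4C = -21; 3A + B - 8C = 13.
Subtracting the first from the second: A + 6C = -20.
Subtracting the second from the third: A - 12C = 34.
Solving: C = -3, A = -2, then B = -5.
So v_i = -2·i + (-5) + (-3)·(-2)^i; at i=12 this is -12317.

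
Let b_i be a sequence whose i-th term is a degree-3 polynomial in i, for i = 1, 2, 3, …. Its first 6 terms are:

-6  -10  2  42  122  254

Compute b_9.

1st diffs: -4, 12, 40, 80, 132.
2nd diffs: 16, 28, 40, 52.
3rd diffs: 12, 12, 12 (constant).
So b_i = 2i^3 - 4i^2 - 6i + 2.
Evaluating at i = 9 gives b_9 = 1082.

1082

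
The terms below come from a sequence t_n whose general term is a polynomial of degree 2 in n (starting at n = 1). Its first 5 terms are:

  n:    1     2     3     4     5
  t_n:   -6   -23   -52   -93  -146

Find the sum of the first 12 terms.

-3834

1st diffs: -17, -29, -41, -53.
2nd diffs: -12, -12, -12 (constant).
Newton forward-difference form: t_n = -6 + (-17)·C(n-1,1) + (-12)·C(n-1,2).
Continuing: …, -211, -288, -377, -478, …, t_{12} = -853.
Summing n = 1..12 (12 terms) gives -3834.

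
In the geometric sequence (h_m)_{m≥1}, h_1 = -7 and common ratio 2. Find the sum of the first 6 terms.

-441

h_m = (-7)·2^(m-1).
S = (-7)·(2^6 - 1)/(2 - 1) = (-7)·(64 - 1)/(1) = -441.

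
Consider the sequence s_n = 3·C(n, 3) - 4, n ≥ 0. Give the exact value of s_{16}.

1676

C(16, 3) = 560, so s_{16} = 1676.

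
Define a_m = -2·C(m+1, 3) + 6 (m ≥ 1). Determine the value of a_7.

C(8, 3) = 56, so a_7 = -106.

-106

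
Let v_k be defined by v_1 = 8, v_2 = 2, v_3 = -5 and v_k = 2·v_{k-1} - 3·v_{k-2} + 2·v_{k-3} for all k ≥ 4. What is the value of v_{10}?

v_4 = 0  v_5 = 19  v_6 = 28  v_7 = -1  v_8 = -48  v_9 = -37  v_{10} = 68.

68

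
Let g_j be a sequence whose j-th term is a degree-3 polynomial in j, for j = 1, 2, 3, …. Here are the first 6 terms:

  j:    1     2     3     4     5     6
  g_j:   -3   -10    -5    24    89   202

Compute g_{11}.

1907

1st diffs: -7, 5, 29, 65, 113.
2nd diffs: 12, 24, 36, 48.
3rd diffs: 12, 12, 12 (constant).
So g_j = 2j^3 - 6j^2 - 3j + 4.
Evaluating at j = 11 gives g_{11} = 1907.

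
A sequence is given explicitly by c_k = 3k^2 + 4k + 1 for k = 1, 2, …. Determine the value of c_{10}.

c_{10} = 3·10^2 + 4·10 + 1 = 341.

341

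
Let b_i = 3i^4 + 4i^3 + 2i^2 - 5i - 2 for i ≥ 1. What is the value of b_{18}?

b_{18} = 3·18^4 + 4·18^3 + 2·18^2 - 5·18 - 2 = 338812.

338812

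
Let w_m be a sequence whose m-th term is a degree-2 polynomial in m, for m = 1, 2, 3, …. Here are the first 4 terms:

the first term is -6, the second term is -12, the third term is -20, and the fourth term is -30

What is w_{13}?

1st diffs: -6, -8, -10.
2nd diffs: -2, -2 (constant).
So w_m = -m^2 - 3m - 2.
Evaluating at m = 13 gives w_{13} = -210.

-210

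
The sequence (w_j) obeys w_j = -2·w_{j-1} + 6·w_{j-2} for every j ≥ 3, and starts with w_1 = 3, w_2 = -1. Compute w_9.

35120

Compute successive terms:
w_3 = 20; w_4 = -46; w_5 = 212; w_6 = -700; w_7 = 2672; w_8 = -9544; w_9 = 35120.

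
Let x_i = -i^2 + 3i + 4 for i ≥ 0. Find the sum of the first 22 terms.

Over i = 0..21: Σi = 231, Σi² = 3311.
Total = (-1)·3311 + (3)·231 + (4)·22 = -2530.

-2530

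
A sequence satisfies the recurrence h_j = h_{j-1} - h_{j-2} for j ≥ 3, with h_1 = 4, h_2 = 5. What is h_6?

-1

h_3 = 1;  h_4 = -4;  h_5 = -5;  h_6 = -1.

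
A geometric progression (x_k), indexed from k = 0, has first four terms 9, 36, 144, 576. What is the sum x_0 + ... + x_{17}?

206158430205

Common ratio r = 4.
x_k = 9·4^(k-0).
S = 9·(4^18 - 1)/(4 - 1) = 9·(68719476736 - 1)/(3) = 206158430205.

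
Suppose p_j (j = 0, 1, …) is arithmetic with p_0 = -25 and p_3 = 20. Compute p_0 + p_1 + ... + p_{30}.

Common difference d = (20 - (-25)) / (3 - 0) = 15.
p_j = -25 + (j - 0)·15.
p_{30} = 425; S = 31·(-25 + 425)/2 = 6200.

6200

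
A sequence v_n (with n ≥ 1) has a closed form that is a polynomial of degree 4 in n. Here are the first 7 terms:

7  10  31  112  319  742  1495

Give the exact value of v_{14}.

30622

1st diffs: 3, 21, 81, 207, 423, 753.
2nd diffs: 18, 60, 126, 216, 330.
3rd diffs: 42, 66, 90, 114.
4th diffs: 24, 24, 24 (constant).
So v_n = n^4 - 3n^3 + 2n^2 + 3n + 4.
Evaluating at n = 14 gives v_{14} = 30622.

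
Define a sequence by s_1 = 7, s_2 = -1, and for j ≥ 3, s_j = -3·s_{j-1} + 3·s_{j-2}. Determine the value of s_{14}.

-47712321

Step forward from the initial values:
s_3 = 24  s_4 = -75  s_5 = 297  …  s_{11} = 875529  s_{12} = -3319380  s_{13} = 12584727  s_{14} = -47712321.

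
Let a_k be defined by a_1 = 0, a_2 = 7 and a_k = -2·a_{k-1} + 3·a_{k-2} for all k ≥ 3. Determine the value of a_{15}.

-8370194

a_3 = -14  a_4 = 49  a_5 = -140  …  a_{12} = 310009  a_{13} = -930020  a_{14} = 2790067  a_{15} = -8370194.
(Characteristic roots are 1 and -3.)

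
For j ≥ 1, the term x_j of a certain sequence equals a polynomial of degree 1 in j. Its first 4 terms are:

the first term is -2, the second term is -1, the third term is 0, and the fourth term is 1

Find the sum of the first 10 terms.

25

1st diffs: 1, 1, 1 (constant).
So x_j = j - 3.
Continuing: …, 2, 3, 4, 5, …, x_{10} = 7.
Summing j = 1..10 (10 terms) gives 25.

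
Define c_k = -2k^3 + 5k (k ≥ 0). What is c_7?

-651

c_7 = -2·7^3 + 5·7 = -651.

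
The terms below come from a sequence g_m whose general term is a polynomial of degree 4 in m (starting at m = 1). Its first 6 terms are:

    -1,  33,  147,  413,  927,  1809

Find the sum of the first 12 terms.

74480

1st diffs: 34, 114, 266, 514, 882.
2nd diffs: 80, 152, 248, 368.
3rd diffs: 72, 96, 120.
4th diffs: 24, 24 (constant).
Newton forward-difference form: g_m = -1 + 34·C(m-1,1) + 80·C(m-1,2) + 72·C(m-1,3) + 24·C(m-1,4).
Continuing: …, 3203, 5277, 8223, 12257, …, g_{12} = 24573.
Summing m = 1..12 (12 terms) gives 74480.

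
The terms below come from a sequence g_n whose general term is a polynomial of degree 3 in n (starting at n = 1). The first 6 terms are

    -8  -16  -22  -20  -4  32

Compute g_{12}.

1004

1st diffs: -8, -6, 2, 16, 36.
2nd diffs: 2, 8, 14, 20.
3rd diffs: 6, 6, 6 (constant).
Newton forward-difference form: g_n = -8 + (-8)·C(n-1,1) + 2·C(n-1,2) + 6·C(n-1,3).
At n = 12: n-1 = 11, so g_{12} = -8 - 88 + 110 + 990 = 1004.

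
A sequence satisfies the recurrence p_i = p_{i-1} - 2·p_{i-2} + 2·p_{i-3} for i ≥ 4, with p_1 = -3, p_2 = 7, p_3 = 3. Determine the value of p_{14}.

p_4 = -17;  p_5 = -9;  p_6 = 31;  …;  p_{11} = 63;  p_{12} = -257;  p_{13} = -129;  p_{14} = 511.

511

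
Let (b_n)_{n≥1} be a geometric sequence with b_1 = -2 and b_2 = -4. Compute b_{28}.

Common ratio r = 2.
b_n = (-2)·2^(n-1).
b_{28} = (-2)·2^27 = -268435456.

-268435456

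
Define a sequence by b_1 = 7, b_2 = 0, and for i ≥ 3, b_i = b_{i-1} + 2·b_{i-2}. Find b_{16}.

Compute successive terms:
b_3 = 14; b_4 = 14; b_5 = 42; …; b_{13} = 9562; b_{14} = 19110; b_{15} = 38234; b_{16} = 76454.
(Characteristic roots are 2 and -1.)

76454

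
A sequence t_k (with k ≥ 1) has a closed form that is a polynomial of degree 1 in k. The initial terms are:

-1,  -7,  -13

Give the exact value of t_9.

-49

1st diffs: -6, -6 (constant).
So t_k = -6k + 5.
Evaluating at k = 9 gives t_9 = -49.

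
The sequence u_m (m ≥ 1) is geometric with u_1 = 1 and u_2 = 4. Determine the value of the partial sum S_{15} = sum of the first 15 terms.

Common ratio r = 4.
u_m = 1·4^(m-1).
S = 1·(4^15 - 1)/(4 - 1) = 1·(1073741824 - 1)/(3) = 357913941.

357913941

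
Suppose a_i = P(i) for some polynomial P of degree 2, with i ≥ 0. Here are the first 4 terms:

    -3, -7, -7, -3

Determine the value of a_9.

1st diffs: -4, 0, 4.
2nd diffs: 4, 4 (constant).
So a_i = 2i^2 - 6i - 3.
Evaluating at i = 9 gives a_9 = 105.

105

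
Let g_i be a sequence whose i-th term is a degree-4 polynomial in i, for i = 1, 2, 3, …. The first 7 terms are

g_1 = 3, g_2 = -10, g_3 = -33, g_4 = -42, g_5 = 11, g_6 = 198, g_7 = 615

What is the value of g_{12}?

1st diffs: -13, -23, -9, 53, 187, 417.
2nd diffs: -10, 14, 62, 134, 230.
3rd diffs: 24, 48, 72, 96.
4th diffs: 24, 24, 24 (constant).
Newton forward-difference form: g_i = 3 + (-13)·C(i-1,1) + (-10)·C(i-1,2) + 24·C(i-1,3) + 24·C(i-1,4).
At i = 12: i-1 = 11, so g_{12} = 3 - 143 - 550 + 3960 + 7920 = 11190.

11190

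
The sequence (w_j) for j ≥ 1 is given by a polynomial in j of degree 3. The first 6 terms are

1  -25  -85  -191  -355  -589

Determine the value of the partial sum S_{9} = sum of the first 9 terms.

-5295

1st diffs: -26, -60, -106, -164, -234.
2nd diffs: -34, -46, -58, -70.
3rd diffs: -12, -12, -12 (constant).
Newton forward-difference form: w_j = 1 + (-26)·C(j-1,1) + (-34)·C(j-1,2) + (-12)·C(j-1,3).
Continuing: -905, -1315, -1831.
Summing j = 1..9 (9 terms) gives -5295.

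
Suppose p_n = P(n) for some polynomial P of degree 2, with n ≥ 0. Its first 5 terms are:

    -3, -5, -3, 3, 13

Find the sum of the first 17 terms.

1st diffs: -2, 2, 6, 10.
2nd diffs: 4, 4, 4 (constant).
Newton forward-difference form: p_n = -3 + (-2)·C(n,1) + 4·C(n,2).
Continuing: …, 27, 45, 67, 93, …, p_{16} = 445.
Summing n = 0..16 (17 terms) gives 2397.

2397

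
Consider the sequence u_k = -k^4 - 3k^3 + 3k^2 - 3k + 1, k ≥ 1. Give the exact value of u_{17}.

u_{17} = -1·17^4 - 3·17^3 + 3·17^2 - 3·17 + 1 = -97443.

-97443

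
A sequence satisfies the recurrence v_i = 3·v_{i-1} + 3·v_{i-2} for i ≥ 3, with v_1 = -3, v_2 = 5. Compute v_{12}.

1333098

Step forward from the initial values:
v_3 = 6, v_4 = 33, v_5 = 117, v_6 = 450, v_7 = 1701, v_8 = 6453, v_9 = 24462, v_{10} = 92745, v_{11} = 351621, v_{12} = 1333098.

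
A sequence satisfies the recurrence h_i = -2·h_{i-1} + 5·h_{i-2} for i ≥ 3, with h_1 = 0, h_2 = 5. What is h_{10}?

70605

Applying the relation repeatedly:
h_3 = -10  h_4 = 45  h_5 = -140  h_6 = 505  h_7 = -1710  h_8 = 5945  h_9 = -20440  h_{10} = 70605.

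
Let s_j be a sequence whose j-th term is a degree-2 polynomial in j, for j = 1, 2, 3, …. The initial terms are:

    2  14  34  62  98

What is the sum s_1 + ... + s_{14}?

1st diffs: 12, 20, 28, 36.
2nd diffs: 8, 8, 8 (constant).
Newton forward-difference form: s_j = 2 + 12·C(j-1,1) + 8·C(j-1,2).
Continuing: …, 142, 194, 254, 322, …, s_{14} = 782.
Summing j = 1..14 (14 terms) gives 4032.

4032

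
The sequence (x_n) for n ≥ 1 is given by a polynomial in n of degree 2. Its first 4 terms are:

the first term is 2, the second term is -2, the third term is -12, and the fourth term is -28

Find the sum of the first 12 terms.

-1560

1st diffs: -4, -10, -16.
2nd diffs: -6, -6 (constant).
Newton forward-difference form: x_n = 2 + (-4)·C(n-1,1) + (-6)·C(n-1,2).
Continuing: …, -50, -78, -112, -152, …, x_{12} = -372.
Summing n = 1..12 (12 terms) gives -1560.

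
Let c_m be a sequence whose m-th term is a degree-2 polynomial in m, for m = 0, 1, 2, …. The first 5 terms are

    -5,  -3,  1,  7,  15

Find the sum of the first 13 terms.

663

1st diffs: 2, 4, 6, 8.
2nd diffs: 2, 2, 2 (constant).
Newton forward-difference form: c_m = -5 + 2·C(m,1) + 2·C(m,2).
Continuing: …, 25, 37, 51, 67, …, c_{12} = 151.
Summing m = 0..12 (13 terms) gives 663.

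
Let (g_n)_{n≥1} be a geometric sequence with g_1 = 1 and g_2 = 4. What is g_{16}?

1073741824

Common ratio r = 4.
g_n = 1·4^(n-1).
g_{16} = 1·4^15 = 1073741824.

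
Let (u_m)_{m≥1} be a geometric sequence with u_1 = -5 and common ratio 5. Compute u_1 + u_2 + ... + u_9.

u_m = (-5)·5^(m-1).
S = (-5)·(5^9 - 1)/(5 - 1) = (-5)·(1953125 - 1)/(4) = -2441405.

-2441405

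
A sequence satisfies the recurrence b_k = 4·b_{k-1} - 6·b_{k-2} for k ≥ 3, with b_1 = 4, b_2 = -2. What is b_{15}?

Applying the relation repeatedly:
b_3 = -32, b_4 = -116, b_5 = -272, …, b_{12} = 4288, b_{13} = -210176, b_{14} = -866432, b_{15} = -2204672.

-2204672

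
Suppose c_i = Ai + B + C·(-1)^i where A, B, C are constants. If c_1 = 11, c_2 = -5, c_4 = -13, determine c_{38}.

The three given values yield: A + B - C = 11; 2A + B + C = -5; 4A + B + C = -13.
Subtracting the first from the second: A + 2C = -16.
Subtracting the second from the third: 2A = -8.
Solving: C = -6, A = -4, then B = 9.
So c_i = -4·i + 9 + (-6)·(-1)^i; at i=38 this is -149.

-149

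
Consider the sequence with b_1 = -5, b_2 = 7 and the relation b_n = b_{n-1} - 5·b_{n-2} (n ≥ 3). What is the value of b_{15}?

Compute successive terms:
b_3 = 32; b_4 = -3; b_5 = -163; …; b_{12} = 45492; b_{13} = 42107; b_{14} = -185353; b_{15} = -395888.

-395888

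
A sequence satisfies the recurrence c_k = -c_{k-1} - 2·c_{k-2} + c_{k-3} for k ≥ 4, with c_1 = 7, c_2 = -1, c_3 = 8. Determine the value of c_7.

Compute successive terms:
c_4 = 1, c_5 = -18, c_6 = 24, c_7 = 13.

13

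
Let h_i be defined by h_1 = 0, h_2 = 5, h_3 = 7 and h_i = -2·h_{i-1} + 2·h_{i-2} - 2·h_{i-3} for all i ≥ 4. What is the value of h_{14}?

Applying the relation repeatedly:
h_4 = -4;  h_5 = 12;  h_6 = -46;  …;  h_{11} = 9088;  h_{12} = -26536;  h_{13} = 77472;  h_{14} = -226192.

-226192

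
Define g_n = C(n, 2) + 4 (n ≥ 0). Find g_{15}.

C(15, 2) = 105, so g_{15} = 109.

109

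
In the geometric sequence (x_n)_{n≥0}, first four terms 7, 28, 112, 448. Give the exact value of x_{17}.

Common ratio r = 4.
x_n = 7·4^(n-0).
x_{17} = 7·4^17 = 120259084288.

120259084288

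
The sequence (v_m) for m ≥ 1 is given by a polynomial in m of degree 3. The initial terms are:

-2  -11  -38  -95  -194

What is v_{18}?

1st diffs: -9, -27, -57, -99.
2nd diffs: -18, -30, -42.
3rd diffs: -12, -12 (constant).
So v_m = -2m^3 + 3m^2 - 4m + 1.
Evaluating at m = 18 gives v_{18} = -10763.

-10763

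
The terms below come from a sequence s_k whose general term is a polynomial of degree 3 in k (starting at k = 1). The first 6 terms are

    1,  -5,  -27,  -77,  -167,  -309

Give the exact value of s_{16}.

1st diffs: -6, -22, -50, -90, -142.
2nd diffs: -16, -28, -40, -52.
3rd diffs: -12, -12, -12 (constant).
Newton forward-difference form: s_k = 1 + (-6)·C(k-1,1) + (-16)·C(k-1,2) + (-12)·C(k-1,3).
At k = 16: k-1 = 15, so s_{16} = 1 - 90 - 1680 - 5460 = -7229.

-7229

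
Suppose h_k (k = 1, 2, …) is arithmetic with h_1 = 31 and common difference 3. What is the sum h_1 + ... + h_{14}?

h_k = 31 + (k - 1)·3.
h_{14} = 70; S = 14·(31 + 70)/2 = 707.

707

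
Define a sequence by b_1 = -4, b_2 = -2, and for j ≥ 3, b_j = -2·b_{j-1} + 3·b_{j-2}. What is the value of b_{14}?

797158

Step forward from the initial values:
b_3 = -8; b_4 = 10; b_5 = -44; …; b_{11} = -29528; b_{12} = 88570; b_{13} = -265724; b_{14} = 797158.
(Characteristic roots are 1 and -3.)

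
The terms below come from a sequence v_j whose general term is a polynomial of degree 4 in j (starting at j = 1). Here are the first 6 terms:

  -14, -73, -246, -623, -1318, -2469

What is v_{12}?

-29703

1st diffs: -59, -173, -377, -695, -1151.
2nd diffs: -114, -204, -318, -456.
3rd diffs: -90, -114, -138.
4th diffs: -24, -24 (constant).
Newton forward-difference form: v_j = -14 + (-59)·C(j-1,1) + (-114)·C(j-1,2) + (-90)·C(j-1,3) + (-24)·C(j-1,4).
At j = 12: j-1 = 11, so v_{12} = -14 - 649 - 6270 - 14850 - 7920 = -29703.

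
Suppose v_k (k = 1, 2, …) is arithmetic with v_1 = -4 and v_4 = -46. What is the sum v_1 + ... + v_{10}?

Common difference d = (-46 - (-4)) / (4 - 1) = -14.
v_k = -4 + (k - 1)·(-14).
v_{10} = -130; S = 10·(-4 + (-130))/2 = -670.

-670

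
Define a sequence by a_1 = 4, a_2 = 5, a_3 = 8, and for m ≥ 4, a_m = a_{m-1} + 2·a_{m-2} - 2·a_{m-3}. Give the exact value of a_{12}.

160

Step forward from the initial values:
a_4 = 10;  a_5 = 16;  a_6 = 20;  a_7 = 32;  a_8 = 40;  a_9 = 64;  a_{10} = 80;  a_{11} = 128;  a_{12} = 160.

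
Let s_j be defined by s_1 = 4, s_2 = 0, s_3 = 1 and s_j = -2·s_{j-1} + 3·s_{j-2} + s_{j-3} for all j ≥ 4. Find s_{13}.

s_4 = 2;  s_5 = -1;  s_6 = 9;  s_7 = -19;  s_8 = 64;  s_9 = -176;  s_{10} = 525;  s_{11} = -1514;  s_{12} = 4427;  s_{13} = -12871.

-12871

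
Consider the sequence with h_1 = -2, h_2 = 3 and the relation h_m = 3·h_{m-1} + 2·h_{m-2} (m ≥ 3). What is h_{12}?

532413

h_3 = 5  h_4 = 21  h_5 = 73  h_6 = 261  h_7 = 929  h_8 = 3309  h_9 = 11785  h_{10} = 41973  h_{11} = 149489  h_{12} = 532413.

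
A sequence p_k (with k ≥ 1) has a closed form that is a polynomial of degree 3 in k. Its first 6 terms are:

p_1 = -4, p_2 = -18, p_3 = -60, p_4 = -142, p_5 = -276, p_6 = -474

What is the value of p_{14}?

1st diffs: -14, -42, -82, -134, -198.
2nd diffs: -28, -40, -52, -64.
3rd diffs: -12, -12, -12 (constant).
Newton forward-difference form: p_k = -4 + (-14)·C(k-1,1) + (-28)·C(k-1,2) + (-12)·C(k-1,3).
At k = 14: k-1 = 13, so p_{14} = -4 - 182 - 2184 - 3432 = -5802.

-5802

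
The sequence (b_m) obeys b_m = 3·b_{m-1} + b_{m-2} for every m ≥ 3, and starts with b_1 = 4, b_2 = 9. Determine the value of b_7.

Step forward from the initial values:
b_3 = 31, b_4 = 102, b_5 = 337, b_6 = 1113, b_7 = 3676.

3676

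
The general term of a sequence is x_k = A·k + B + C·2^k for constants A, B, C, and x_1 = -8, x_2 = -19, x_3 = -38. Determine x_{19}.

Plug in k = 1, 2, 3: A + B + 2C = -8; 2A + B + 4C = -19; 3A + B + 8C = -38.
Subtracting the first from the second: A + 2C = -11.
Subtracting the second from the third: A + 4C = -19.
Solving: C = -4, A = -3, then B = 3.
So x_k = -3·k + 3 + (-4)·2^k; at k=19 this is -2097206.

-2097206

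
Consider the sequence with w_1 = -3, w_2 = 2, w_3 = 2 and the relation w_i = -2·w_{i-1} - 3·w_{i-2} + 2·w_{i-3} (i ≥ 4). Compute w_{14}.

18072

Iterate the recurrence:
w_4 = -16  w_5 = 30  w_6 = -8  …  w_{11} = 2502  w_{12} = -4024  w_{13} = -498  w_{14} = 18072.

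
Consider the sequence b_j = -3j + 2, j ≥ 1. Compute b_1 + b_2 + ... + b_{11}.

-176

Over j = 1..11: Σj = 66.
Total = (-3)·66 + (2)·11 = -176.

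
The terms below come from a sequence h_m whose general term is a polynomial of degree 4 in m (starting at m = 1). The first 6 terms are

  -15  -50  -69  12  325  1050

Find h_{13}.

42861

1st diffs: -35, -19, 81, 313, 725.
2nd diffs: 16, 100, 232, 412.
3rd diffs: 84, 132, 180.
4th diffs: 48, 48 (constant).
Newton forward-difference form: h_m = -15 + (-35)·C(m-1,1) + 16·C(m-1,2) + 84·C(m-1,3) + 48·C(m-1,4).
At m = 13: m-1 = 12, so h_{13} = -15 - 420 + 1056 + 18480 + 23760 = 42861.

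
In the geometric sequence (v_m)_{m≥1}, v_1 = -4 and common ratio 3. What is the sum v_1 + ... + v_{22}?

-62762119216

v_m = (-4)·3^(m-1).
S = (-4)·(3^22 - 1)/(3 - 1) = (-4)·(31381059609 - 1)/(2) = -62762119216.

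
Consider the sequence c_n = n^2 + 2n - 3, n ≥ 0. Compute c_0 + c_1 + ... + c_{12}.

Over n = 0..12: Σn = 78, Σn² = 650.
Total = (1)·650 + (2)·78 + (-3)·13 = 767.

767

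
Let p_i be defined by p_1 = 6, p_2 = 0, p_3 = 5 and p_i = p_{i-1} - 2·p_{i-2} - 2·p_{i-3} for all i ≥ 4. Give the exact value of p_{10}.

p_4 = -7, p_5 = -17, p_6 = -13, p_7 = 35, p_8 = 95, p_9 = 51, p_{10} = -209.

-209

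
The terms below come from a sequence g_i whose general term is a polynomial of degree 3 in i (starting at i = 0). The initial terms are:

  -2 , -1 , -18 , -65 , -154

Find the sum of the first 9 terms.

1st diffs: 1, -17, -47, -89.
2nd diffs: -18, -30, -42.
3rd diffs: -12, -12 (constant).
So g_i = -2i^3 - 3i^2 + 6i - 2.
Continuing: -297, -506, -793, -1170.
Summing i = 0..8 (9 terms) gives -3006.

-3006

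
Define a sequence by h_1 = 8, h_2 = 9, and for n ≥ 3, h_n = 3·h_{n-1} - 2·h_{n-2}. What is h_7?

Applying the relation repeatedly:
h_3 = 11  h_4 = 15  h_5 = 23  h_6 = 39  h_7 = 71.
(Characteristic roots are 2 and 1.)

71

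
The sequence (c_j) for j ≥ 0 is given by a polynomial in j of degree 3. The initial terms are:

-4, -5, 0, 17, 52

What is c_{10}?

976

1st diffs: -1, 5, 17, 35.
2nd diffs: 6, 12, 18.
3rd diffs: 6, 6 (constant).
Newton forward-difference form: c_j = -4 + (-1)·C(j,1) + 6·C(j,2) + 6·C(j,3).
At j = 10: j = 10, so c_{10} = -4 - 10 + 270 + 720 = 976.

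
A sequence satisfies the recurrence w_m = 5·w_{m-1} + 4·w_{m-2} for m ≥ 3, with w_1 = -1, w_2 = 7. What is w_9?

1098479

Step forward from the initial values:
w_3 = 31, w_4 = 183, w_5 = 1039, w_6 = 5927, w_7 = 33791, w_8 = 192663, w_9 = 1098479.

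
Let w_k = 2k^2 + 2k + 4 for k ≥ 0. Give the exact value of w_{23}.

1108

w_{23} = 2·23^2 + 2·23 + 4 = 1108.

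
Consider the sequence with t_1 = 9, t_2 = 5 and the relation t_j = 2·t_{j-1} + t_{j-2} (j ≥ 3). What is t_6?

t_3 = 19; t_4 = 43; t_5 = 105; t_6 = 253.

253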